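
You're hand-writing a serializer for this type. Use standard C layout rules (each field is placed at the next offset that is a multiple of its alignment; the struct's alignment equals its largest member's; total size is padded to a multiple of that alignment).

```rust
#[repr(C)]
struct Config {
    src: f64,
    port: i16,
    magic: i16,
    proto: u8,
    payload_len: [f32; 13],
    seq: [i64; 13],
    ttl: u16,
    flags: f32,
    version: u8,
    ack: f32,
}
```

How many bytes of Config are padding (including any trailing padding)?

0..8  src  (8B, 8-aligned)
8..10  port  (2B, 2-aligned)
10..12  magic  (2B, 2-aligned)
12..13  proto  (1B, 1-aligned)
13..16  -- padding (3B)
16..68  payload_len  (52B, 4-aligned)
68..72  -- padding (4B)
72..176  seq  (104B, 8-aligned)
176..178  ttl  (2B, 2-aligned)
178..180  -- padding (2B)
180..184  flags  (4B, 4-aligned)
184..185  version  (1B, 1-aligned)
185..188  -- padding (3B)
188..192  ack  (4B, 4-aligned)
sizeof = 192, alignof = 8
data bytes 180, size 192 → padding 12

12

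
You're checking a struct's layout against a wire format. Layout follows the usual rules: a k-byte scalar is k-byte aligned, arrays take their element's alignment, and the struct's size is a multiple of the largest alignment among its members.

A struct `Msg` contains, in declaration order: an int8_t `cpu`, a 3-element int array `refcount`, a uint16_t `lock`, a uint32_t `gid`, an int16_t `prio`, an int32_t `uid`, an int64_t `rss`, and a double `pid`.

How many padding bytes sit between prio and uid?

0..1  cpu  (1B, 1-aligned)
1..4  -- padding (3B)
4..16  refcount  (12B, 4-aligned)
16..18  lock  (2B, 2-aligned)
18..20  -- padding (2B)
20..24  gid  (4B, 4-aligned)
24..26  prio  (2B, 2-aligned)
26..28  -- padding (2B)
28..32  uid  (4B, 4-aligned)

2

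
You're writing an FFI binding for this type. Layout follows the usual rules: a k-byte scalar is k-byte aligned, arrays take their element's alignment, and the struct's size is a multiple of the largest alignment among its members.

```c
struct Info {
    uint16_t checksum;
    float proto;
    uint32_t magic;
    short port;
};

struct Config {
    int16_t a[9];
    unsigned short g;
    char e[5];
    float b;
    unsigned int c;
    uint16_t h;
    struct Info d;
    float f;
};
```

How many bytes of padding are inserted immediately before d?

Info: 0..2  checksum  (2B, 2-aligned); 2..4  -- padding (2B); 4..8  proto  (4B, 4-aligned); 8..12  magic  (4B, 4-aligned); 12..14  port  (2B, 2-aligned); 14..16  -- tail padding (2B); sizeof = 16, alignof = 4
0..18  a  (18B, 2-aligned)
18..20  g  (2B, 2-aligned)
20..25  e  (5B, 1-aligned)
25..28  -- padding (3B)
28..32  b  (4B, 4-aligned)
32..36  c  (4B, 4-aligned)
36..38  h  (2B, 2-aligned)
38..40  -- padding (2B)
40..56  d  (16B, 4-aligned)

2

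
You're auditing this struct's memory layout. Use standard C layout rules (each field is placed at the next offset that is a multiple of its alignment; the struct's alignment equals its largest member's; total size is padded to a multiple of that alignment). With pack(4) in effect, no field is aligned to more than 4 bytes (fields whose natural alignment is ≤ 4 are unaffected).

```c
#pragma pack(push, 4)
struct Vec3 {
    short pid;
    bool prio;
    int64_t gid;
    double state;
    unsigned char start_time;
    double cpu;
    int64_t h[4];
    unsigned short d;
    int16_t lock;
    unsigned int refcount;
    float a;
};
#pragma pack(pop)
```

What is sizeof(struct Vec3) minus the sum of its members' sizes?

4

pid at 0 (size 2, align 2) → ends 2
prio at 2 (size 1, align 1) → ends 3
pad 1 to align 4 for gid
gid at 4 (size 8, align 4) → ends 12
state at 12 (size 8, align 4) → ends 20
start_time at 20 (size 1, align 1) → ends 21
pad 3 to align 4 for cpu
cpu at 24 (size 8, align 4) → ends 32
h at 32 (size 32, align 4) → ends 64
d at 64 (size 2, align 2) → ends 66
lock at 66 (size 2, align 2) → ends 68
refcount at 68 (size 4, align 4) → ends 72
a at 72 (size 4, align 4) → ends 76
total 76 bytes, alignment 4
data bytes 72, size 76 → padding 4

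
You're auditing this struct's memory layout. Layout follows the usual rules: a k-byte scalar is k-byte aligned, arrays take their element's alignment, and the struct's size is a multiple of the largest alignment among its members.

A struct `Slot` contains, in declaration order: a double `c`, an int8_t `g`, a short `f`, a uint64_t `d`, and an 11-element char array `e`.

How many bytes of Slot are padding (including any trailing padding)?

c at 0 (size 8, align 8) → ends 8
g at 8 (size 1, align 1) → ends 9
pad 1 to align 2 for f
f at 10 (size 2, align 2) → ends 12
pad 4 to align 8 for d
d at 16 (size 8, align 8) → ends 24
e at 24 (size 11, align 1) → ends 35
tail pad 5 to reach multiple of 8
total 40 bytes, alignment 8
data bytes 30, size 40 → padding 10

10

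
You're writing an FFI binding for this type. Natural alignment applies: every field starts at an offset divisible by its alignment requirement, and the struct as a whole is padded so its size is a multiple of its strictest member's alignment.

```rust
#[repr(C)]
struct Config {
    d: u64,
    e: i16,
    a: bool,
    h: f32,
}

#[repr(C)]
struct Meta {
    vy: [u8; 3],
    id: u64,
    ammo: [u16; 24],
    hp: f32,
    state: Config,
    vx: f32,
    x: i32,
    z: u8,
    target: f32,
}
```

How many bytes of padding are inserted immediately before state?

Config: @0: d [8B, align 8] → 8; @8: e [2B, align 2] → 10; @10: a [1B, align 1] → 11; +1 pad (align 4); @12: h [4B, align 4] → 16; size 16, align 8
@0: vy [3B, align 1] → 3
+5 pad (align 8)
@8: id [8B, align 8] → 16
@16: ammo [48B, align 2] → 64
@64: hp [4B, align 4] → 68
+4 pad (align 8)
@72: state [16B, align 8] → 88

4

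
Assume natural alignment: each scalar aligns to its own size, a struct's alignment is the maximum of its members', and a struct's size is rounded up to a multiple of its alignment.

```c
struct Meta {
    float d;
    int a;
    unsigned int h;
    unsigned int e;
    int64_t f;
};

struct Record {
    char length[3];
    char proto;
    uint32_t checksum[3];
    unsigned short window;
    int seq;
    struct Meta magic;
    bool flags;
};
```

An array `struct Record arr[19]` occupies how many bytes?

1064

Meta: 0..4  d  (4B, 4-aligned); 4..8  a  (4B, 4-aligned); 8..12  h  (4B, 4-aligned); 12..16  e  (4B, 4-aligned); 16..24  f  (8B, 8-aligned); sizeof = 24, alignof = 8
0..3  length  (3B, 1-aligned)
3..4  proto  (1B, 1-aligned)
4..16  checksum  (12B, 4-aligned)
16..18  window  (2B, 2-aligned)
18..20  -- padding (2B)
20..24  seq  (4B, 4-aligned)
24..48  magic  (24B, 8-aligned)
48..49  flags  (1B, 1-aligned)
49..56  -- tail padding (7B)
sizeof = 56, alignof = 8
array of 19: 19 × 56 = 1064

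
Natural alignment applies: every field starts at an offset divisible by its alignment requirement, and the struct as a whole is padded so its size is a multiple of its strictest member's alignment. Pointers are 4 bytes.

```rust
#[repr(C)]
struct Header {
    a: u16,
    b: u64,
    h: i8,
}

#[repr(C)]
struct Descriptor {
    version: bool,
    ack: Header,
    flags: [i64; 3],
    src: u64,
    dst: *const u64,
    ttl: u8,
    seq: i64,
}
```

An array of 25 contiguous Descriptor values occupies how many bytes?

Header: 0..2  a  (2B, 2-aligned); 2..8  -- padding (6B); 8..16  b  (8B, 8-aligned); 16..17  h  (1B, 1-aligned); 17..24  -- tail padding (7B); sizeof = 24, alignof = 8
0..1  version  (1B, 1-aligned)
1..8  -- padding (7B)
8..32  ack  (24B, 8-aligned)
32..56  flags  (24B, 8-aligned)
56..64  src  (8B, 8-aligned)
64..68  dst  (4B, 4-aligned)
68..69  ttl  (1B, 1-aligned)
69..72  -- padding (3B)
72..80  seq  (8B, 8-aligned)
sizeof = 80, alignof = 8
array of 25: 25 × 80 = 2000

2000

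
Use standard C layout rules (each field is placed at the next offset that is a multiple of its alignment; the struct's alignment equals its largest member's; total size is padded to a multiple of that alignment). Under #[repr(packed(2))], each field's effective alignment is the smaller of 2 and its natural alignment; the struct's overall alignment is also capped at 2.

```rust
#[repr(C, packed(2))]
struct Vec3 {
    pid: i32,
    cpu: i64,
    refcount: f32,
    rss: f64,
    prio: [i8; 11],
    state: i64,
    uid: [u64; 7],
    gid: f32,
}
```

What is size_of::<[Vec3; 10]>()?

1040

@0: pid [4B, align 2] → 4
@4: cpu [8B, align 2] → 12
@12: refcount [4B, align 2] → 16
@16: rss [8B, align 2] → 24
@24: prio [11B, align 1] → 35
+1 pad (align 2)
@36: state [8B, align 2] → 44
@44: uid [56B, align 2] → 100
@100: gid [4B, align 2] → 104
size 104, align 2
array of 10: 10 × 104 = 1040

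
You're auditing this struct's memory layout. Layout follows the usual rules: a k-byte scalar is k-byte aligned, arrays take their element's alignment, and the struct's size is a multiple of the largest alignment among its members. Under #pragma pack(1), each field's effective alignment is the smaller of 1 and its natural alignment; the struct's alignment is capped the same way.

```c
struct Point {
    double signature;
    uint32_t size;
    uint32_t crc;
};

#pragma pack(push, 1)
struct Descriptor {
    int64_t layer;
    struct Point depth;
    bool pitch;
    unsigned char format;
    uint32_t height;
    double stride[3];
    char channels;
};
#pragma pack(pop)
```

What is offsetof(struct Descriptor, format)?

Point: 0..8  signature  (8B, 8-aligned); 8..12  size  (4B, 4-aligned); 12..16  crc  (4B, 4-aligned); sizeof = 16, alignof = 8
0..8  layer  (8B, 1-aligned)
8..24  depth  (16B, 1-aligned)
24..25  pitch  (1B, 1-aligned)
25..26  format  (1B, 1-aligned)

25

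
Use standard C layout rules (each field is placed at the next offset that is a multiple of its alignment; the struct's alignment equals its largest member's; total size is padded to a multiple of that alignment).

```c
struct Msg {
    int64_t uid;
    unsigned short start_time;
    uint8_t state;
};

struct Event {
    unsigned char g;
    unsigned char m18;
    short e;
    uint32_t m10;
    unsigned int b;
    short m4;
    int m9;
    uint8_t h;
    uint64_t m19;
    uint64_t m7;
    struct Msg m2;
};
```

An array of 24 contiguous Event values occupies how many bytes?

1344

Msg: @0: uid [8B, align 8] → 8; @8: start_time [2B, align 2] → 10; @10: state [1B, align 1] → 11; +5 tail pad (align 8); size 16, align 8
@0: g [1B, align 1] → 1
@1: m18 [1B, align 1] → 2
@2: e [2B, align 2] → 4
@4: m10 [4B, align 4] → 8
@8: b [4B, align 4] → 12
@12: m4 [2B, align 2] → 14
+2 pad (align 4)
@16: m9 [4B, align 4] → 20
@20: h [1B, align 1] → 21
+3 pad (align 8)
@24: m19 [8B, align 8] → 32
@32: m7 [8B, align 8] → 40
@40: m2 [16B, align 8] → 56
size 56, align 8
array of 24: 24 × 56 = 1344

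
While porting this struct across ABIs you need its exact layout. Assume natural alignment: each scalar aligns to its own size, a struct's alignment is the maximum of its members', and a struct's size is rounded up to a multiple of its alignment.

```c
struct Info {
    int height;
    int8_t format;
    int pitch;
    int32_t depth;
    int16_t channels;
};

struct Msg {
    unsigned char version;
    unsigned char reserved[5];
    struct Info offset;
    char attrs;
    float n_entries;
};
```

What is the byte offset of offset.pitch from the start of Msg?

16

Info: 0..4  height  (4B, 4-aligned); 4..5  format  (1B, 1-aligned); 5..8  -- padding (3B); 8..12  pitch  (4B, 4-aligned); 12..16  depth  (4B, 4-aligned); 16..18  channels  (2B, 2-aligned); 18..20  -- tail padding (2B); sizeof = 20, alignof = 4
0..1  version  (1B, 1-aligned)
1..6  reserved  (5B, 1-aligned)
6..8  -- padding (2B)
8..28  offset  (20B, 4-aligned)
within Info: pitch at 8
8 + 8 = 16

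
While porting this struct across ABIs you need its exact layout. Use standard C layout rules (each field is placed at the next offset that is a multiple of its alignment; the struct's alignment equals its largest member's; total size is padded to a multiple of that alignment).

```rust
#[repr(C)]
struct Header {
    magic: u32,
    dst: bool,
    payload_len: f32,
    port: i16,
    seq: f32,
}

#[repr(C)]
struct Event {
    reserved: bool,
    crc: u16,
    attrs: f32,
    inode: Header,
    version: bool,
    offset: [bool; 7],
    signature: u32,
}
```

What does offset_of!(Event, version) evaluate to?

28

Header: @0: magic [4B, align 4] → 4; @4: dst [1B, align 1] → 5; +3 pad (align 4); @8: payload_len [4B, align 4] → 12; @12: port [2B, align 2] → 14; +2 pad (align 4); @16: seq [4B, align 4] → 20; size 20, align 4
@0: reserved [1B, align 1] → 1
+1 pad (align 2)
@2: crc [2B, align 2] → 4
@4: attrs [4B, align 4] → 8
@8: inode [20B, align 4] → 28
@28: version [1B, align 1] → 29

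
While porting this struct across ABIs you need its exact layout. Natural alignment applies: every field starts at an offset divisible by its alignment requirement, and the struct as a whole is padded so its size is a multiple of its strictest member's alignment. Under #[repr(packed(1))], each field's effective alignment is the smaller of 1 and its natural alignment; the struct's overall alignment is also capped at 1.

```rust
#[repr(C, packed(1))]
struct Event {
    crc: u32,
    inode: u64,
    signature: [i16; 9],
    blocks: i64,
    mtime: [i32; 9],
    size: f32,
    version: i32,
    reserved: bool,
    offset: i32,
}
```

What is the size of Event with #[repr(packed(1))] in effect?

@0: crc [4B, align 1] → 4
@4: inode [8B, align 1] → 12
@12: signature [18B, align 1] → 30
@30: blocks [8B, align 1] → 38
@38: mtime [36B, align 1] → 74
@74: size [4B, align 1] → 78
@78: version [4B, align 1] → 82
@82: reserved [1B, align 1] → 83
@83: offset [4B, align 1] → 87
size 87, align 1

87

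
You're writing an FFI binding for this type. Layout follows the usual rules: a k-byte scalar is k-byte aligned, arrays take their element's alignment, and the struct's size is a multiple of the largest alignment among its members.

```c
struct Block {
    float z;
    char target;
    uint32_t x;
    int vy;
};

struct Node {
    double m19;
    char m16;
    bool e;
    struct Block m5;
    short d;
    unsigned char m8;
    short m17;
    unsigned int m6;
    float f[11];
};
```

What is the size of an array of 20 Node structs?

1760

Block: z at 0 (size 4, align 4) → ends 4; target at 4 (size 1, align 1) → ends 5; pad 3 to align 4 for x; x at 8 (size 4, align 4) → ends 12; vy at 12 (size 4, align 4) → ends 16; total 16 bytes, alignment 4
m19 at 0 (size 8, align 8) → ends 8
m16 at 8 (size 1, align 1) → ends 9
e at 9 (size 1, align 1) → ends 10
pad 2 to align 4 for m5
m5 at 12 (size 16, align 4) → ends 28
d at 28 (size 2, align 2) → ends 30
m8 at 30 (size 1, align 1) → ends 31
pad 1 to align 2 for m17
m17 at 32 (size 2, align 2) → ends 34
pad 2 to align 4 for m6
m6 at 36 (size 4, align 4) → ends 40
f at 40 (size 44, align 4) → ends 84
tail pad 4 to reach multiple of 8
total 88 bytes, alignment 8
array of 20: 20 × 88 = 1760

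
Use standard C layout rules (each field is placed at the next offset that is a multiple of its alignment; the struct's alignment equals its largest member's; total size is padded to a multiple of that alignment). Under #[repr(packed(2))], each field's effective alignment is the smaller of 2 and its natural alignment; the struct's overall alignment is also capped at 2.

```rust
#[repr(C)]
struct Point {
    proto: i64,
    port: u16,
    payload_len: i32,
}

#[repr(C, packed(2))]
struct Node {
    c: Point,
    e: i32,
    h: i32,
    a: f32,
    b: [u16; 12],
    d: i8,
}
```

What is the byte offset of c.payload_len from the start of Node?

Point: @0: proto [8B, align 8] → 8; @8: port [2B, align 2] → 10; +2 pad (align 4); @12: payload_len [4B, align 4] → 16; size 16, align 8
@0: c [16B, align 2] → 16
within Point: payload_len at 12
0 + 12 = 12

12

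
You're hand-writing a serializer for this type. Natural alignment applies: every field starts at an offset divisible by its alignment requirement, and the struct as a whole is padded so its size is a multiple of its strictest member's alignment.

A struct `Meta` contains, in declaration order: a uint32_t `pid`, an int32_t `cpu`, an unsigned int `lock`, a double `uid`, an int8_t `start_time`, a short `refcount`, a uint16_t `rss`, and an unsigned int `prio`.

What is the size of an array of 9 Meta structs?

@0: pid [4B, align 4] → 4
@4: cpu [4B, align 4] → 8
@8: lock [4B, align 4] → 12
+4 pad (align 8)
@16: uid [8B, align 8] → 24
@24: start_time [1B, align 1] → 25
+1 pad (align 2)
@26: refcount [2B, align 2] → 28
@28: rss [2B, align 2] → 30
+2 pad (align 4)
@32: prio [4B, align 4] → 36
+4 tail pad (align 8)
size 40, align 8
array of 9: 9 × 40 = 360

360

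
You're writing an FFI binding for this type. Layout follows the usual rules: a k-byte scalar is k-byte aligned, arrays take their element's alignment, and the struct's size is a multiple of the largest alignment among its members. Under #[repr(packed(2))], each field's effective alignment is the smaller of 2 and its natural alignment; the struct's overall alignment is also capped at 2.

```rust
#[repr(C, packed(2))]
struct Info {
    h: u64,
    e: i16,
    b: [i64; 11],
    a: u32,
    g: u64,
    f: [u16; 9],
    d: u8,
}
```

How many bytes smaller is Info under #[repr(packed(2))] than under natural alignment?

natural layout:
  0..8  h  (8B, 8-aligned)
  8..10  e  (2B, 2-aligned)
  10..16  -- padding (6B)
  16..104  b  (88B, 8-aligned)
  104..108  a  (4B, 4-aligned)
  108..112  -- padding (4B)
  112..120  g  (8B, 8-aligned)
  120..138  f  (18B, 2-aligned)
  138..139  d  (1B, 1-aligned)
  139..144  -- tail padding (5B)
  sizeof = 144, alignof = 8
packed(2) layout:
  0..8  h  (8B, 2-aligned)
  8..10  e  (2B, 2-aligned)
  10..98  b  (88B, 2-aligned)
  98..102  a  (4B, 2-aligned)
  102..110  g  (8B, 2-aligned)
  110..128  f  (18B, 2-aligned)
  128..129  d  (1B, 1-aligned)
  129..130  -- tail padding (1B)
  sizeof = 130, alignof = 2
144 − 130 = 14

14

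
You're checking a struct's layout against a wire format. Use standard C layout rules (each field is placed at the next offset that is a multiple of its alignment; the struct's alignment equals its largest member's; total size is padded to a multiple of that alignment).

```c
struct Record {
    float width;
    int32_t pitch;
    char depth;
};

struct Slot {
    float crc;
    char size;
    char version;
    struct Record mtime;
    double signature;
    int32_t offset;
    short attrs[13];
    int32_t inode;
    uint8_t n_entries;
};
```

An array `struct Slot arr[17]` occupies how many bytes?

Record: @0: width [4B, align 4] → 4; @4: pitch [4B, align 4] → 8; @8: depth [1B, align 1] → 9; +3 tail pad (align 4); size 12, align 4
@0: crc [4B, align 4] → 4
@4: size [1B, align 1] → 5
@5: version [1B, align 1] → 6
+2 pad (align 4)
@8: mtime [12B, align 4] → 20
+4 pad (align 8)
@24: signature [8B, align 8] → 32
@32: offset [4B, align 4] → 36
@36: attrs [26B, align 2] → 62
+2 pad (align 4)
@64: inode [4B, align 4] → 68
@68: n_entries [1B, align 1] → 69
+3 tail pad (align 8)
size 72, align 8
array of 17: 17 × 72 = 1224

1224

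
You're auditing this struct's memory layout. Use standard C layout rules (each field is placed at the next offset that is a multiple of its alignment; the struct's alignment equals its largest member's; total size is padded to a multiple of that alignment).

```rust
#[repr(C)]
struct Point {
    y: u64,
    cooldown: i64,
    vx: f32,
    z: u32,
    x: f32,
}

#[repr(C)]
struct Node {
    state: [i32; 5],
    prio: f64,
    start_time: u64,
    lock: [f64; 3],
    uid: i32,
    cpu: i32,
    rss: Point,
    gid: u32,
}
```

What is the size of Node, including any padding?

112

Point: y at 0 (size 8, align 8) → ends 8; cooldown at 8 (size 8, align 8) → ends 16; vx at 16 (size 4, align 4) → ends 20; z at 20 (size 4, align 4) → ends 24; x at 24 (size 4, align 4) → ends 28; tail pad 4 to reach multiple of 8; total 32 bytes, alignment 8
state at 0 (size 20, align 4) → ends 20
pad 4 to align 8 for prio
prio at 24 (size 8, align 8) → ends 32
start_time at 32 (size 8, align 8) → ends 40
lock at 40 (size 24, align 8) → ends 64
uid at 64 (size 4, align 4) → ends 68
cpu at 68 (size 4, align 4) → ends 72
rss at 72 (size 32, align 8) → ends 104
gid at 104 (size 4, align 4) → ends 108
tail pad 4 to reach multiple of 8
total 112 bytes, alignment 8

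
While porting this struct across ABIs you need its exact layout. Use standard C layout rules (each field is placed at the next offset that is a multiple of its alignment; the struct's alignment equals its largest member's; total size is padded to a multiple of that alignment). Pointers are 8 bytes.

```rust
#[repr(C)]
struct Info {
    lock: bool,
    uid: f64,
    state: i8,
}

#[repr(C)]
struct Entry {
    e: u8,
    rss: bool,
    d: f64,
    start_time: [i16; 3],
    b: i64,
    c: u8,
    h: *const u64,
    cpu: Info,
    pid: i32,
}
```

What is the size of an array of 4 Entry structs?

Info: 0..1  lock  (1B, 1-aligned); 1..8  -- padding (7B); 8..16  uid  (8B, 8-aligned); 16..17  state  (1B, 1-aligned); 17..24  -- tail padding (7B); sizeof = 24, alignof = 8
0..1  e  (1B, 1-aligned)
1..2  rss  (1B, 1-aligned)
2..8  -- padding (6B)
8..16  d  (8B, 8-aligned)
16..22  start_time  (6B, 2-aligned)
22..24  -- padding (2B)
24..32  b  (8B, 8-aligned)
32..33  c  (1B, 1-aligned)
33..40  -- padding (7B)
40..48  h  (8B, 8-aligned)
48..72  cpu  (24B, 8-aligned)
72..76  pid  (4B, 4-aligned)
76..80  -- tail padding (4B)
sizeof = 80, alignof = 8
array of 4: 4 × 80 = 320

320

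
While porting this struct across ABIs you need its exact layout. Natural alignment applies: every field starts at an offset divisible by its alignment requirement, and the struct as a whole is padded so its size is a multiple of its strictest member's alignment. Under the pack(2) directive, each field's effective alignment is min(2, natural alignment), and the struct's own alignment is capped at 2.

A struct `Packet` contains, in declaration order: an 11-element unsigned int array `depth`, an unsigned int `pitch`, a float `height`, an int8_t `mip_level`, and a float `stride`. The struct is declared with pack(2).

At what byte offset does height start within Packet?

0..44  depth  (44B, 2-aligned)
44..48  pitch  (4B, 2-aligned)
48..52  height  (4B, 2-aligned)

48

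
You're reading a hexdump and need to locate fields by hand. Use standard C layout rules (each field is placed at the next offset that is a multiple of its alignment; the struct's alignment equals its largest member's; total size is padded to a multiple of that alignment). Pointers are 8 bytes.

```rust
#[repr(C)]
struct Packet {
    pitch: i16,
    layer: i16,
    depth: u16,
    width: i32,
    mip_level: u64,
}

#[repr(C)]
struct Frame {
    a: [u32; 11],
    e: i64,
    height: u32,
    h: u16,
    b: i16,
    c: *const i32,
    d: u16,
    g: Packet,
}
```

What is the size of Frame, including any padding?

104 bytes

Packet: pitch at 0 (size 2, align 2) → ends 2; layer at 2 (size 2, align 2) → ends 4; depth at 4 (size 2, align 2) → ends 6; pad 2 to align 4 for width; width at 8 (size 4, align 4) → ends 12; pad 4 to align 8 for mip_level; mip_level at 16 (size 8, align 8) → ends 24; total 24 bytes, alignment 8
a at 0 (size 44, align 4) → ends 44
pad 4 to align 8 for e
e at 48 (size 8, align 8) → ends 56
height at 56 (size 4, align 4) → ends 60
h at 60 (size 2, align 2) → ends 62
b at 62 (size 2, align 2) → ends 64
c at 64 (size 8, align 8) → ends 72
d at 72 (size 2, align 2) → ends 74
pad 6 to align 8 for g
g at 80 (size 24, align 8) → ends 104
total 104 bytes, alignment 8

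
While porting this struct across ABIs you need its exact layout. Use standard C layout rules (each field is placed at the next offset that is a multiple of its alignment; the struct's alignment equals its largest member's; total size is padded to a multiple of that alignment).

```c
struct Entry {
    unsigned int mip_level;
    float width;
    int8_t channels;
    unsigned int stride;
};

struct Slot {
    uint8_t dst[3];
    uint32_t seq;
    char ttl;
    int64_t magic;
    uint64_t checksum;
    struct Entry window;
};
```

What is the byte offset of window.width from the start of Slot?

36

Entry: 0..4  mip_level  (4B, 4-aligned); 4..8  width  (4B, 4-aligned); 8..9  channels  (1B, 1-aligned); 9..12  -- padding (3B); 12..16  stride  (4B, 4-aligned); sizeof = 16, alignof = 4
0..3  dst  (3B, 1-aligned)
3..4  -- padding (1B)
4..8  seq  (4B, 4-aligned)
8..9  ttl  (1B, 1-aligned)
9..16  -- padding (7B)
16..24  magic  (8B, 8-aligned)
24..32  checksum  (8B, 8-aligned)
32..48  window  (16B, 4-aligned)
within Entry: width at 4
32 + 4 = 36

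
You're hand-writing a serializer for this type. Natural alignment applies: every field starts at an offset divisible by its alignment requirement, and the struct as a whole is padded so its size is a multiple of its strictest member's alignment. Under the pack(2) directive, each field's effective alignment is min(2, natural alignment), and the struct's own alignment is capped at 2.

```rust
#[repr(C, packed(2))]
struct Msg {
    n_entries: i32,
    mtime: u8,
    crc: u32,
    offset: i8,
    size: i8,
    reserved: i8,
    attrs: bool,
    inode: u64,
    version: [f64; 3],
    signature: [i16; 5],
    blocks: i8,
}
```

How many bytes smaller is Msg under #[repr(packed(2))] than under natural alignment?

6

natural layout:
  @0: n_entries [4B, align 4] → 4
  @4: mtime [1B, align 1] → 5
  +3 pad (align 4)
  @8: crc [4B, align 4] → 12
  @12: offset [1B, align 1] → 13
  @13: size [1B, align 1] → 14
  @14: reserved [1B, align 1] → 15
  @15: attrs [1B, align 1] → 16
  @16: inode [8B, align 8] → 24
  @24: version [24B, align 8] → 48
  @48: signature [10B, align 2] → 58
  @58: blocks [1B, align 1] → 59
  +5 tail pad (align 8)
  size 64, align 8
packed(2) layout:
  @0: n_entries [4B, align 2] → 4
  @4: mtime [1B, align 1] → 5
  +1 pad (align 2)
  @6: crc [4B, align 2] → 10
  @10: offset [1B, align 1] → 11
  @11: size [1B, align 1] → 12
  @12: reserved [1B, align 1] → 13
  @13: attrs [1B, align 1] → 14
  @14: inode [8B, align 2] → 22
  @22: version [24B, align 2] → 46
  @46: signature [10B, align 2] → 56
  @56: blocks [1B, align 1] → 57
  +1 tail pad (align 2)
  size 58, align 2
64 − 58 = 6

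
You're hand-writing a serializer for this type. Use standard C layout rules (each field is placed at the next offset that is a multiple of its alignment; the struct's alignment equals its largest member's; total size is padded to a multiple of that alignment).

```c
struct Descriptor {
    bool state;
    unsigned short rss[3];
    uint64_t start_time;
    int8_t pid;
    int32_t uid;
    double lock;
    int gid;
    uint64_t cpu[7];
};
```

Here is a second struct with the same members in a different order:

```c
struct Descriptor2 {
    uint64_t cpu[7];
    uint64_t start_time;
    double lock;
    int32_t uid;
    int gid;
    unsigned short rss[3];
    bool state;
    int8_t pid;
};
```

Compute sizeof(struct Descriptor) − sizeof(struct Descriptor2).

8

state at 0 (size 1, align 1) → ends 1
pad 1 to align 2 for rss
rss at 2 (size 6, align 2) → ends 8
start_time at 8 (size 8, align 8) → ends 16
pid at 16 (size 1, align 1) → ends 17
pad 3 to align 4 for uid
uid at 20 (size 4, align 4) → ends 24
lock at 24 (size 8, align 8) → ends 32
gid at 32 (size 4, align 4) → ends 36
pad 4 to align 8 for cpu
cpu at 40 (size 56, align 8) → ends 96
total 96 bytes, alignment 8
— Descriptor2 —
cpu at 0 (size 56, align 8) → ends 56
start_time at 56 (size 8, align 8) → ends 64
lock at 64 (size 8, align 8) → ends 72
uid at 72 (size 4, align 4) → ends 76
gid at 76 (size 4, align 4) → ends 80
rss at 80 (size 6, align 2) → ends 86
state at 86 (size 1, align 1) → ends 87
pid at 87 (size 1, align 1) → ends 88
total 88 bytes, alignment 8
96 − 88 = 8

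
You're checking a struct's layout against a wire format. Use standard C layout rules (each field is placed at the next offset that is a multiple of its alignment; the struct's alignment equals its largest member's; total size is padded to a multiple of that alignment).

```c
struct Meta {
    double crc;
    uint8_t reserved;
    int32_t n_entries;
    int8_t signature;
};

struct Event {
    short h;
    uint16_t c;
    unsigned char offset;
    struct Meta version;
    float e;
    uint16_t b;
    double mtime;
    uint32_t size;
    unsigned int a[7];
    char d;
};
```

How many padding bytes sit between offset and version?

3

Meta: 0..8  crc  (8B, 8-aligned); 8..9  reserved  (1B, 1-aligned); 9..12  -- padding (3B); 12..16  n_entries  (4B, 4-aligned); 16..17  signature  (1B, 1-aligned); 17..24  -- tail padding (7B); sizeof = 24, alignof = 8
0..2  h  (2B, 2-aligned)
2..4  c  (2B, 2-aligned)
4..5  offset  (1B, 1-aligned)
5..8  -- padding (3B)
8..32  version  (24B, 8-aligned)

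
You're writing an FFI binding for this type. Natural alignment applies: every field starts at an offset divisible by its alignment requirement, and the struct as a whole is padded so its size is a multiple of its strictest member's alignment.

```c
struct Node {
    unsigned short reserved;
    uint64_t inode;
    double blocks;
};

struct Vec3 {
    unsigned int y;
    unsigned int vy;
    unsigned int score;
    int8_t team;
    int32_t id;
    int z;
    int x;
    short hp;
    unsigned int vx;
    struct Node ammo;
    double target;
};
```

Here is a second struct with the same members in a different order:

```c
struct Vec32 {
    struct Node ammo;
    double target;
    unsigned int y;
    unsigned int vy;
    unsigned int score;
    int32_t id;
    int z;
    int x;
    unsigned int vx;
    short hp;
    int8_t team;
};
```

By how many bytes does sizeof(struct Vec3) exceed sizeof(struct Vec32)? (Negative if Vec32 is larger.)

8

Node: @0: reserved [2B, align 2] → 2; +6 pad (align 8); @8: inode [8B, align 8] → 16; @16: blocks [8B, align 8] → 24; size 24, align 8
@0: y [4B, align 4] → 4
@4: vy [4B, align 4] → 8
@8: score [4B, align 4] → 12
@12: team [1B, align 1] → 13
+3 pad (align 4)
@16: id [4B, align 4] → 20
@20: z [4B, align 4] → 24
@24: x [4B, align 4] → 28
@28: hp [2B, align 2] → 30
+2 pad (align 4)
@32: vx [4B, align 4] → 36
+4 pad (align 8)
@40: ammo [24B, align 8] → 64
@64: target [8B, align 8] → 72
size 72, align 8
— Vec32 —
@0: ammo [24B, align 8] → 24
@24: target [8B, align 8] → 32
@32: y [4B, align 4] → 36
@36: vy [4B, align 4] → 40
@40: score [4B, align 4] → 44
@44: id [4B, align 4] → 48
@48: z [4B, align 4] → 52
@52: x [4B, align 4] → 56
@56: vx [4B, align 4] → 60
@60: hp [2B, align 2] → 62
@62: team [1B, align 1] → 63
+1 tail pad (align 8)
size 64, align 8
72 − 64 = 8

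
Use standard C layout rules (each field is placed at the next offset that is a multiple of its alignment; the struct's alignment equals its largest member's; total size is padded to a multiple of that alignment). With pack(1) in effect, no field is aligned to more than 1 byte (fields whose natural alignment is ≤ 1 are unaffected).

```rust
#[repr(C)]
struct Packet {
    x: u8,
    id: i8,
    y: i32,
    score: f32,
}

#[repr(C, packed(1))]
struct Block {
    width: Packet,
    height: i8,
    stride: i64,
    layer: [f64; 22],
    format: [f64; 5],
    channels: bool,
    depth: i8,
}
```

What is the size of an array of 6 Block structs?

1434

Packet: 0..1  x  (1B, 1-aligned); 1..2  id  (1B, 1-aligned); 2..4  -- padding (2B); 4..8  y  (4B, 4-aligned); 8..12  score  (4B, 4-aligned); sizeof = 12, alignof = 4
0..12  width  (12B, 1-aligned)
12..13  height  (1B, 1-aligned)
13..21  stride  (8B, 1-aligned)
21..197  layer  (176B, 1-aligned)
197..237  format  (40B, 1-aligned)
237..238  channels  (1B, 1-aligned)
238..239  depth  (1B, 1-aligned)
sizeof = 239, alignof = 1
array of 6: 6 × 239 = 1434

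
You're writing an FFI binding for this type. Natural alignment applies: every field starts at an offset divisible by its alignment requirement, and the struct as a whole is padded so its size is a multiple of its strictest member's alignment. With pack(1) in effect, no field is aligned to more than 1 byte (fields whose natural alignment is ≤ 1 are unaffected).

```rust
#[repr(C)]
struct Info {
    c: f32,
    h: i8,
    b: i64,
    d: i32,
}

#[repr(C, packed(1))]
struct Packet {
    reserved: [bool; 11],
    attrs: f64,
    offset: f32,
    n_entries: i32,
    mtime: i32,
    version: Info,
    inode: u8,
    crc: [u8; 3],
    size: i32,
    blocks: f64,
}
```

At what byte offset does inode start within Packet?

55

Info: @0: c [4B, align 4] → 4; @4: h [1B, align 1] → 5; +3 pad (align 8); @8: b [8B, align 8] → 16; @16: d [4B, align 4] → 20; +4 tail pad (align 8); size 24, align 8
@0: reserved [11B, align 1] → 11
@11: attrs [8B, align 1] → 19
@19: offset [4B, align 1] → 23
@23: n_entries [4B, align 1] → 27
@27: mtime [4B, align 1] → 31
@31: version [24B, align 1] → 55
@55: inode [1B, align 1] → 56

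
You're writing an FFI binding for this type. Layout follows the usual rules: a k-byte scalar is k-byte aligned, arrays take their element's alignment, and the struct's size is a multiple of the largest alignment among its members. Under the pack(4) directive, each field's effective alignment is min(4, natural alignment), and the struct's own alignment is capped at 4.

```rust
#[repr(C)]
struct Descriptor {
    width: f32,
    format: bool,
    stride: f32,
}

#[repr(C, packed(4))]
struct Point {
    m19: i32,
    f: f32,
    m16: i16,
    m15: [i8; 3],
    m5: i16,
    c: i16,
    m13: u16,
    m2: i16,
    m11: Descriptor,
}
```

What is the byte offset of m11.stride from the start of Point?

32

Descriptor: @0: width [4B, align 4] → 4; @4: format [1B, align 1] → 5; +3 pad (align 4); @8: stride [4B, align 4] → 12; size 12, align 4
@0: m19 [4B, align 4] → 4
@4: f [4B, align 4] → 8
@8: m16 [2B, align 2] → 10
@10: m15 [3B, align 1] → 13
+1 pad (align 2)
@14: m5 [2B, align 2] → 16
@16: c [2B, align 2] → 18
@18: m13 [2B, align 2] → 20
@20: m2 [2B, align 2] → 22
+2 pad (align 4)
@24: m11 [12B, align 4] → 36
within Descriptor: stride at 8
24 + 8 = 32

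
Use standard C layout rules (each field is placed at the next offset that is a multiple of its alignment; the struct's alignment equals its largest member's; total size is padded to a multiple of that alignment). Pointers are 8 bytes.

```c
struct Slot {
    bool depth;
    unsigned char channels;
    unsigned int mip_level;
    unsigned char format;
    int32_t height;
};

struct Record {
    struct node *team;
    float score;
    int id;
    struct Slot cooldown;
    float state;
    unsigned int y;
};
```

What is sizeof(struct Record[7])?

Slot: @0: depth [1B, align 1] → 1; @1: channels [1B, align 1] → 2; +2 pad (align 4); @4: mip_level [4B, align 4] → 8; @8: format [1B, align 1] → 9; +3 pad (align 4); @12: height [4B, align 4] → 16; size 16, align 4
@0: team [8B, align 8] → 8
@8: score [4B, align 4] → 12
@12: id [4B, align 4] → 16
@16: cooldown [16B, align 4] → 32
@32: state [4B, align 4] → 36
@36: y [4B, align 4] → 40
size 40, align 8
array of 7: 7 × 40 = 280

280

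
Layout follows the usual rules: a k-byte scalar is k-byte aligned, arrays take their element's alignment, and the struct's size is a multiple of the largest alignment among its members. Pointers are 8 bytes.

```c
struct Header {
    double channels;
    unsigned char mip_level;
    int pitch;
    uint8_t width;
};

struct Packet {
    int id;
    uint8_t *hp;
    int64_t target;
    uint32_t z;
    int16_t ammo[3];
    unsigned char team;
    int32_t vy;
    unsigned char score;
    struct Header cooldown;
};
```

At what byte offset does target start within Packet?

16

Header: @0: channels [8B, align 8] → 8; @8: mip_level [1B, align 1] → 9; +3 pad (align 4); @12: pitch [4B, align 4] → 16; @16: width [1B, align 1] → 17; +7 tail pad (align 8); size 24, align 8
@0: id [4B, align 4] → 4
+4 pad (align 8)
@8: hp [8B, align 8] → 16
@16: target [8B, align 8] → 24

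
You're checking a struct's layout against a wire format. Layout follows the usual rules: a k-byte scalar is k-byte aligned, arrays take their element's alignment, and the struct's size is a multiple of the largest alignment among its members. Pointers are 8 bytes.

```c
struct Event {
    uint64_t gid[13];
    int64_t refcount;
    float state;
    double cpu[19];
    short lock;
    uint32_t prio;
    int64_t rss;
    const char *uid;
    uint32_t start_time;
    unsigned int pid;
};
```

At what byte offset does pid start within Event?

300

@0: gid [104B, align 8] → 104
@104: refcount [8B, align 8] → 112
@112: state [4B, align 4] → 116
+4 pad (align 8)
@120: cpu [152B, align 8] → 272
@272: lock [2B, align 2] → 274
+2 pad (align 4)
@276: prio [4B, align 4] → 280
@280: rss [8B, align 8] → 288
@288: uid [8B, align 8] → 296
@296: start_time [4B, align 4] → 300
@300: pid [4B, align 4] → 304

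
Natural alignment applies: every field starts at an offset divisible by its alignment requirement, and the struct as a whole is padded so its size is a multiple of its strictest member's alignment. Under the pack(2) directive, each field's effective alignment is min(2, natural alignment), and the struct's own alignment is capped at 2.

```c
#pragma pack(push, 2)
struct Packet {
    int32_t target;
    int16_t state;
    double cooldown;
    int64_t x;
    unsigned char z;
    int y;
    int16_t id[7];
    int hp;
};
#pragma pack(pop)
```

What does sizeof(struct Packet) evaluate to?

0..4  target  (4B, 2-aligned)
4..6  state  (2B, 2-aligned)
6..14  cooldown  (8B, 2-aligned)
14..22  x  (8B, 2-aligned)
22..23  z  (1B, 1-aligned)
23..24  -- padding (1B)
24..28  y  (4B, 2-aligned)
28..42  id  (14B, 2-aligned)
42..46  hp  (4B, 2-aligned)
sizeof = 46, alignof = 2

46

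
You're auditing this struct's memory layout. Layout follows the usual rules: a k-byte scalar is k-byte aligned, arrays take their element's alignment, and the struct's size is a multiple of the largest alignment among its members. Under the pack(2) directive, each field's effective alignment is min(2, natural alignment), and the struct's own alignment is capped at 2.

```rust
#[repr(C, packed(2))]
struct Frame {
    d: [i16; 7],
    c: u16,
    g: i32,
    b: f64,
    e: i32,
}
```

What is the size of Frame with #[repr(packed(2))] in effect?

32

d at 0 (size 14, align 2) → ends 14
c at 14 (size 2, align 2) → ends 16
g at 16 (size 4, align 2) → ends 20
b at 20 (size 8, align 2) → ends 28
e at 28 (size 4, align 2) → ends 32
total 32 bytes, alignment 2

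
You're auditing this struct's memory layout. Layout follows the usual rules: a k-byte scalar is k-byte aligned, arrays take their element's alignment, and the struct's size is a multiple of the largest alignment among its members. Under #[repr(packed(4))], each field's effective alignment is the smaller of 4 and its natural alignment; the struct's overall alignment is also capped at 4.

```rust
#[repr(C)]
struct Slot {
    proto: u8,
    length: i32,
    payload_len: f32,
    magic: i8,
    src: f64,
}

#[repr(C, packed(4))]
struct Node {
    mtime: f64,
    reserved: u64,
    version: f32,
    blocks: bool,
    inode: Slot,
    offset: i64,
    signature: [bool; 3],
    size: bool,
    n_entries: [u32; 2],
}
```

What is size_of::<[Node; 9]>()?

612

Slot: 0..1  proto  (1B, 1-aligned); 1..4  -- padding (3B); 4..8  length  (4B, 4-aligned); 8..12  payload_len  (4B, 4-aligned); 12..13  magic  (1B, 1-aligned); 13..16  -- padding (3B); 16..24  src  (8B, 8-aligned); sizeof = 24, alignof = 8
0..8  mtime  (8B, 4-aligned)
8..16  reserved  (8B, 4-aligned)
16..20  version  (4B, 4-aligned)
20..21  blocks  (1B, 1-aligned)
21..24  -- padding (3B)
24..48  inode  (24B, 4-aligned)
48..56  offset  (8B, 4-aligned)
56..59  signature  (3B, 1-aligned)
59..60  size  (1B, 1-aligned)
60..68  n_entries  (8B, 4-aligned)
sizeof = 68, alignof = 4
array of 9: 9 × 68 = 612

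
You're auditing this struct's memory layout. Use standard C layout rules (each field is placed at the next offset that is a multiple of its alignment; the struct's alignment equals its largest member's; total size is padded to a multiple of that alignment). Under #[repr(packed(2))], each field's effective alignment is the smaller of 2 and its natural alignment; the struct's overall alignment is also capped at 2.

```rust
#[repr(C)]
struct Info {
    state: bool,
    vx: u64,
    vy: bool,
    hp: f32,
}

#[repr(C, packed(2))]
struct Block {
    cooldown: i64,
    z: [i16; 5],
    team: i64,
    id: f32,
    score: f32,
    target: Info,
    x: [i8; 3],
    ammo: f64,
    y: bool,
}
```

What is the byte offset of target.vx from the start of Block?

42

Info: @0: state [1B, align 1] → 1; +7 pad (align 8); @8: vx [8B, align 8] → 16; @16: vy [1B, align 1] → 17; +3 pad (align 4); @20: hp [4B, align 4] → 24; size 24, align 8
@0: cooldown [8B, align 2] → 8
@8: z [10B, align 2] → 18
@18: team [8B, align 2] → 26
@26: id [4B, align 2] → 30
@30: score [4B, align 2] → 34
@34: target [24B, align 2] → 58
within Info: vx at 8
34 + 8 = 42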